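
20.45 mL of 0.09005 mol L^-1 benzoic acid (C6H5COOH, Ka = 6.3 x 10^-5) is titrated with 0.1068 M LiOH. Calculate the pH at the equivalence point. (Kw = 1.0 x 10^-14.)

n(C6H5COOH) = 0.09005 x 0.02045 = 0.001842 mol; V(LiOH) at equivalence = 0.001842/0.1068 = 0.01724 L.
At equivalence all the acid is converted to C6H5COO-; total volume = 0.02045 + 0.01724 = 0.03769 L, so [C6H5COO-] = 0.001842/0.03769 = 0.04886 M.
Kb = Kw/Ka = 1.0e-14 / 6.3 x 10^-5 = 1.59e-10.
[OH^-] = sqrt(Kb x [C6H5COO-]) = sqrt(1.59e-10 x 0.04886) = 2.78e-6 M.
pOH = 5.56, so pH = 14.00 - 5.56 = 8.44.

8.44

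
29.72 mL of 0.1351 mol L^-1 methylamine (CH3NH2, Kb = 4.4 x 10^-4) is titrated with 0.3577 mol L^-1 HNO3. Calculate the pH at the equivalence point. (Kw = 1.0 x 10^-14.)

n(CH3NH2) = 0.1351 x 0.02972 = 0.004015 mol; V(HNO3) at equivalence = 0.004015/0.3577 = 0.01122 L.
At equivalence the base is fully converted to CH3NH3+; total volume = 0.04094 L, so [CH3NH3+] = 0.004015/0.04094 = 0.09806 M.
Ka(CH3NH3+) = Kw/Kb = 1.0e-14 / 4.4 x 10^-4 = 2.27e-11.
[H^+] = sqrt(Ka x [CH3NH3+]) = sqrt(2.27e-11 x 0.09806) = 1.49e-6 M.
pH = -log(1.49e-6) = 5.83.

5.83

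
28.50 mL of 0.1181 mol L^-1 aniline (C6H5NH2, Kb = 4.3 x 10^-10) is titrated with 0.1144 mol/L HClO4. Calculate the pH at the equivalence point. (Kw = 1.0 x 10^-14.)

2.93

n(C6H5NH2) = 0.1181 x 0.02850 = 0.003366 mol; V(HClO4) at equivalence = 0.003366/0.1144 = 0.02942 L.
At equivalence the base is fully converted to C6H5NH3+; total volume = 0.05792 L, so [C6H5NH3+] = 0.003366/0.05792 = 0.05811 M.
Ka(C6H5NH3+) = Kw/Kb = 1.0e-14 / 4.3 x 10^-10 = 2.33e-5.
[H^+] = sqrt(Ka x [C6H5NH3+]) = sqrt(2.33e-5 x 0.05811) = 0.00116 M.
pH = -log(0.00116) = 2.93.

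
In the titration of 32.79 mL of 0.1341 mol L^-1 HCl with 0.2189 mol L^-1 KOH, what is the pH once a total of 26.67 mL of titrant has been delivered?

12.38

n(acid) = 0.1341 x 0.03279 = 0.004397 mol; n(KOH) added = 0.2189 x 0.02667 = 0.005838 mol.
Base is in excess by 0.005838 - 0.004397 = 0.001441 mol in a total volume of 0.05946 L.
[OH^-] = 0.001441/0.05946 = 0.02423 M, so pOH = 1.62 and pH = 14.00 - 1.62 = 12.38.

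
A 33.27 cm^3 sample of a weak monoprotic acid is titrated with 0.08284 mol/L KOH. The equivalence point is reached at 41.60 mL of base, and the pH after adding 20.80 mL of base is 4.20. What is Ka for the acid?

20.80 mL is half of the equivalence volume, so this is the half-equivalence point where [HA] = [A^-].
At half-equivalence pH = pKa, so pKa = 4.20.
Ka = 10^(-4.20) = 6.3 x 10^-5.

6.3 x 10^-5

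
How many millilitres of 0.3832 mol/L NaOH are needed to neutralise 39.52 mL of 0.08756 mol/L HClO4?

n(HClO4) = 0.08756 mol/L x 0.03952 L = 0.003460 mol.
At equivalence n(NaOH) = n(HClO4) = 0.003460 mol.
V(NaOH) = 0.003460 / 0.3832 = 0.009030 L = 9.03 mL.

9.03 mL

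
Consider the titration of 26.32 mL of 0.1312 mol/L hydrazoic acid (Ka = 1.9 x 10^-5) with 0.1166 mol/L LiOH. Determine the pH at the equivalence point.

8.76

n(HN3) = 0.1312 x 0.02632 = 0.003453 mol; V(LiOH) at equivalence = 0.003453/0.1166 = 0.02962 L.
At equivalence all the acid is converted to N3-; total volume = 0.02632 + 0.02962 = 0.05594 L, so [N3-] = 0.003453/0.05594 = 0.06173 M.
Kb = Kw/Ka = 1.0e-14 / 1.9 x 10^-5 = 5.26e-10.
[OH^-] = sqrt(Kb x [N3-]) = sqrt(5.26e-10 x 0.06173) = 5.70e-6 M.
pOH = 5.24, so pH = 14.00 - 5.24 = 8.76.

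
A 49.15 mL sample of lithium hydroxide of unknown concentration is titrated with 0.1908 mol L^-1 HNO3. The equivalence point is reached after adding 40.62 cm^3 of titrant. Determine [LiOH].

n(HNO3) delivered = 0.1908 x 0.04062 = 0.007750 mol.
For a 1:1 reaction, n(LiOH) = 0.007750 mol.
[LiOH] = 0.007750 mol / 0.04915 L = 0.158 M.

0.158 M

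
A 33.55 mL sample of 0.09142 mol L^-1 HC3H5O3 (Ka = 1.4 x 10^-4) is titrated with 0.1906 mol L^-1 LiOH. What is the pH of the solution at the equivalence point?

8.32

n(HC3H5O3) = 0.09142 x 0.03355 = 0.003067 mol; V(LiOH) at equivalence = 0.003067/0.1906 = 0.01609 L.
At equivalence all the acid is converted to C3H5O3-; total volume = 0.03355 + 0.01609 = 0.04964 L, so [C3H5O3-] = 0.003067/0.04964 = 0.06179 M.
Kb = Kw/Ka = 1.0e-14 / 1.4 x 10^-4 = 7.14e-11.
[OH^-] = sqrt(Kb x [C3H5O3-]) = sqrt(7.14e-11 x 0.06179) = 2.10e-6 M.
pOH = 5.68, so pH = 14.00 - 5.68 = 8.32.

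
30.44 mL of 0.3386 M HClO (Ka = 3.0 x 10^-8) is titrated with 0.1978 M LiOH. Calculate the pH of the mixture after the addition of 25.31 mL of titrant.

Initial n(HClO) = 0.3386 x 0.03044 = 0.01031 mol.
n(LiOH) added = 0.1978 x 0.02531 = 0.005006 mol, converting that many moles of HClO to ClO-.
Remaining n(HClO) = 0.005301 mol; n(ClO-) = 0.005006 mol.
By Henderson-Hasselbalch, pH = pKa + log([A^-]/[HA]) = 7.52 + log(0.005006/0.005301) = 7.52 + (-0.02) = 7.50.

7.50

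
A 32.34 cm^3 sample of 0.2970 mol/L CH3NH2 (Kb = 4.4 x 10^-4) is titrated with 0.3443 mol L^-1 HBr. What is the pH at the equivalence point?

5.72

n(CH3NH2) = 0.2970 x 0.03234 = 0.009605 mol; V(HBr) at equivalence = 0.009605/0.3443 = 0.02790 L.
At equivalence the base is fully converted to CH3NH3+; total volume = 0.06024 L, so [CH3NH3+] = 0.009605/0.06024 = 0.1595 M.
Ka(CH3NH3+) = Kw/Kb = 1.0e-14 / 4.4 x 10^-4 = 2.27e-11.
[H^+] = sqrt(Ka x [CH3NH3+]) = sqrt(2.27e-11 x 0.1595) = 1.90e-6 M.
pH = -log(1.90e-6) = 5.72.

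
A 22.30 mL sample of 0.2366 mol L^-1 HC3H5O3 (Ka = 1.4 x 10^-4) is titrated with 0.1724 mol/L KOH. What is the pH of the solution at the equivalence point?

n(HC3H5O3) = 0.2366 x 0.02230 = 0.005276 mol; V(KOH) at equivalence = 0.005276/0.1724 = 0.03060 L.
At equivalence all the acid is converted to C3H5O3-; total volume = 0.02230 + 0.03060 = 0.05290 L, so [C3H5O3-] = 0.005276/0.05290 = 0.09973 M.
Kb = Kw/Ka = 1.0e-14 / 1.4 x 10^-4 = 7.14e-11.
[OH^-] = sqrt(Kb x [C3H5O3-]) = sqrt(7.14e-11 x 0.09973) = 2.67e-6 M.
pOH = 5.57, so pH = 14.00 - 5.57 = 8.43.

8.43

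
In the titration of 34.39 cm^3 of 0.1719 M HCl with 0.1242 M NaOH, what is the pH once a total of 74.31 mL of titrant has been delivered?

12.48

n(acid) = 0.1719 x 0.03439 = 0.005912 mol; n(NaOH) added = 0.1242 x 0.07431 = 0.009229 mol.
Base is in excess by 0.009229 - 0.005912 = 0.003318 mol in a total volume of 0.1087 L.
[OH^-] = 0.003318/0.1087 = 0.03052 M, so pOH = 1.52 and pH = 14.00 - 1.52 = 12.48.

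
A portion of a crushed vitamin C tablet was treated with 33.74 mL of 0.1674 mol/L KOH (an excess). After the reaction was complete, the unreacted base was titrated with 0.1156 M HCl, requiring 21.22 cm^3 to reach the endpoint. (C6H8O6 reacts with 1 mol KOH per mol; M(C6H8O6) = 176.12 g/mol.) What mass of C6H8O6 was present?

Total n(KOH) added = 0.1674 x 0.03374 = 0.005648 mol.
n(HCl) used = 0.1156 x 0.02122 = 0.002453 mol, which equals the excess n(KOH).
So n(KOH) consumed by the sample = 0.005648 - 0.002453 = 0.003195 mol.
n(C6H8O6) = 0.003195 / 1 = 0.003195 mol.
mass = 0.003195 mol x 176.12 g/mol = 0.563 g.

0.563 g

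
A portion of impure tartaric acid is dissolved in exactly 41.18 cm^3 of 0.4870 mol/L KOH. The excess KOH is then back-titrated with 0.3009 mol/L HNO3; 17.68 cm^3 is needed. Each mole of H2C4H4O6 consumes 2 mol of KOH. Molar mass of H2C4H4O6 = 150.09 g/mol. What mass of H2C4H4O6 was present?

Total n(KOH) added = 0.4870 x 0.04118 = 0.02005 mol.
n(HNO3) used = 0.3009 x 0.01768 = 0.005320 mol, which equals the excess n(KOH).
So n(KOH) consumed by the sample = 0.02005 - 0.005320 = 0.01473 mol.
n(H2C4H4O6) = 0.01473 / 2 = 0.007367 mol.
mass = 0.007367 mol x 150.09 g/mol = 1.11 g.

1.11 g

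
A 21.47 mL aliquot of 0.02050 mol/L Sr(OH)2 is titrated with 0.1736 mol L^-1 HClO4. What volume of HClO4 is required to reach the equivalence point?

5.07 mL

n(Sr(OH)2) = 0.02050 mol/L x 0.02147 L = 0.0004401 mol.
The neutralisation is 1 Sr(OH)2 : 2 HClO4, so n(HClO4) = 0.0004401 x 2/1 = 0.0008803 mol.
V(HClO4) = 0.0008803 / 0.1736 = 0.005071 L = 5.07 mL.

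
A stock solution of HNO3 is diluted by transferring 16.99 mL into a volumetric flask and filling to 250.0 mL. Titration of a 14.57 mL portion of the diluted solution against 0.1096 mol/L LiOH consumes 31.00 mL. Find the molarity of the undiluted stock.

n(LiOH) = 0.1096 x 0.03100 = 0.003398 mol.
n(HNO3) in the aliquot = 0.003398 mol.
[diluted HNO3] = 0.003398 / 0.01457 = 0.2332 M.
Dilution factor = 250.0/16.99 = 14.71, so [stock] = 0.2332 x 14.71 = 3.43 M.

3.43 M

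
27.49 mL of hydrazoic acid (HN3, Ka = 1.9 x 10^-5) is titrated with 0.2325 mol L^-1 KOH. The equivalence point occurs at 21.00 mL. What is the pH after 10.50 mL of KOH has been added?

10.50 mL is exactly half the equivalence volume (21.00/2), i.e. the half-equivalence point.
There, n(HA) = n(A^-), so pH = pKa = -log(1.9 x 10^-5) = 4.72.

4.72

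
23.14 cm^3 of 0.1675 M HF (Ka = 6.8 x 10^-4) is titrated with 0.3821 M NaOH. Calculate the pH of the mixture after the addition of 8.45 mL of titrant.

3.87

Initial n(HF) = 0.1675 x 0.02314 = 0.003876 mol.
n(NaOH) added = 0.3821 x 0.008450 = 0.003229 mol, converting that many moles of HF to F-.
Remaining n(HF) = 0.0006472 mol; n(F-) = 0.003229 mol.
By Henderson-Hasselbalch, pH = pKa + log([A^-]/[HA]) = 3.17 + log(0.003229/0.0006472) = 3.17 + (+0.70) = 3.87.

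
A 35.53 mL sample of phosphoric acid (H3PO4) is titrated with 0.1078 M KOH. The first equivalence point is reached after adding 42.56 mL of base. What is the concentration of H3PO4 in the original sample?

0.129 M

n(KOH) = 0.1078 x 0.04256 = 0.004588 mol.
At the first equivalence point, 1 mol OH^- react per mol H3PO4, so n(H3PO4) = 0.004588 / 1 = 0.004588 mol.
[H3PO4] = 0.004588 / 0.03553 L = 0.129 M.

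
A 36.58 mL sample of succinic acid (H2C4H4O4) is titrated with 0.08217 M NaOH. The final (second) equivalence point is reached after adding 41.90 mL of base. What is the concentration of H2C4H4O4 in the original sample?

0.0471 M

n(NaOH) = 0.08217 x 0.04190 = 0.003443 mol.
At the final (second) equivalence point, 2 mol OH^- react per mol H2C4H4O4, so n(H2C4H4O4) = 0.003443 / 2 = 0.001721 mol.
[H2C4H4O4] = 0.001721 / 0.03658 L = 0.0471 M.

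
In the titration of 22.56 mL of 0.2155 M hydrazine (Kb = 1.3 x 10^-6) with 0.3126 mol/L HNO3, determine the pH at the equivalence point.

n(N2H4) = 0.2155 x 0.02256 = 0.004862 mol; V(HNO3) at equivalence = 0.004862/0.3126 = 0.01555 L.
At equivalence the base is fully converted to N2H5+; total volume = 0.03811 L, so [N2H5+] = 0.004862/0.03811 = 0.1276 M.
Ka(N2H5+) = Kw/Kb = 1.0e-14 / 1.3 x 10^-6 = 7.69e-9.
[H^+] = sqrt(Ka x [N2H5+]) = sqrt(7.69e-9 x 0.1276) = 3.13e-5 M.
pH = -log(3.13e-5) = 4.50.

4.50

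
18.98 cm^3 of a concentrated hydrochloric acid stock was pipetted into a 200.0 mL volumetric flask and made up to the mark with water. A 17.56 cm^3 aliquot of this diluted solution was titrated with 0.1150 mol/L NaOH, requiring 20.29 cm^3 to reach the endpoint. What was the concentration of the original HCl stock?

1.40 M

n(NaOH) = 0.1150 x 0.02029 = 0.002333 mol.
n(HCl) in the aliquot = 0.002333 mol.
[diluted HCl] = 0.002333 / 0.01756 = 0.1329 M.
Dilution factor = 200.0/18.98 = 10.54, so [stock] = 0.1329 x 10.54 = 1.40 M.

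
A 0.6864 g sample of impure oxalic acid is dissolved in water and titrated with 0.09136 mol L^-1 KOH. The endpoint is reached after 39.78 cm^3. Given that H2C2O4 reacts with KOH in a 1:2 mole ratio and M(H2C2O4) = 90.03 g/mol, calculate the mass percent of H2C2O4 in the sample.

23.8%

n(KOH) = 0.09136 x 0.03978 = 0.003634 mol.
n(H2C2O4) = 0.003634 / 2 = 0.001817 mol.
mass of H2C2O4 = 0.001817 x 90.03 = 0.1636 g.
% purity = 0.1636 / 0.6864 x 100 = 23.8%.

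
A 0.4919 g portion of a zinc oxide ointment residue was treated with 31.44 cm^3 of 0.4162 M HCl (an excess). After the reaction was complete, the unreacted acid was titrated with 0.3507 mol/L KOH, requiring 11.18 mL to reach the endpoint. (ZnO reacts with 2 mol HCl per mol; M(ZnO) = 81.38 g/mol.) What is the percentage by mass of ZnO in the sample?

75.8%

Total n(HCl) added = 0.4162 x 0.03144 = 0.01309 mol.
n(KOH) used = 0.3507 x 0.01118 = 0.003921 mol, which equals the excess n(HCl).
So n(HCl) consumed by the sample = 0.01309 - 0.003921 = 0.009165 mol.
n(ZnO) = 0.009165 / 2 = 0.004582 mol.
mass ZnO = 0.004582 x 81.38 = 0.3729 g, so %ZnO = 0.3729/0.4919 x 100 = 75.8%.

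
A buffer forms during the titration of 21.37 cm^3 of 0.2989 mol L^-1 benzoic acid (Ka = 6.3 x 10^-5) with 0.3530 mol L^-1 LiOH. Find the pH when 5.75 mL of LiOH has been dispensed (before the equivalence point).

Initial n(C6H5COOH) = 0.2989 x 0.02137 = 0.006387 mol.
n(LiOH) added = 0.3530 x 0.005750 = 0.002030 mol, converting that many moles of C6H5COOH to C6H5COO-.
Remaining n(C6H5COOH) = 0.004358 mol; n(C6H5COO-) = 0.002030 mol.
By Henderson-Hasselbalch, pH = pKa + log([A^-]/[HA]) = 4.20 + log(0.002030/0.004358) = 4.20 + (-0.33) = 3.87.

3.87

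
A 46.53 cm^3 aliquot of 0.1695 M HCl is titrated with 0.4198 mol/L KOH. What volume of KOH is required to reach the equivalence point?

n(HCl) = 0.1695 mol/L x 0.04653 L = 0.007887 mol.
At equivalence n(KOH) = n(HCl) = 0.007887 mol.
V(KOH) = 0.007887 / 0.4198 = 0.01879 L = 18.8 mL.

18.8 mL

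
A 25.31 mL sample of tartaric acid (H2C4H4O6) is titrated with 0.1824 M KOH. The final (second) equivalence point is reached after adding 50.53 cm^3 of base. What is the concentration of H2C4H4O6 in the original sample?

n(KOH) = 0.1824 x 0.05053 = 0.009217 mol.
At the final (second) equivalence point, 2 mol OH^- react per mol H2C4H4O6, so n(H2C4H4O6) = 0.009217 / 2 = 0.004608 mol.
[H2C4H4O6] = 0.004608 / 0.02531 L = 0.182 M.

0.182 M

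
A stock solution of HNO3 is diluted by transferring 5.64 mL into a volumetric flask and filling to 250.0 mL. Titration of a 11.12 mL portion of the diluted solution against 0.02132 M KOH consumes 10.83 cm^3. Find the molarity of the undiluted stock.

0.920 M

n(KOH) = 0.02132 x 0.01083 = 0.0002309 mol.
n(HNO3) in the aliquot = 0.0002309 mol.
[diluted HNO3] = 0.0002309 / 0.01112 = 0.02076 M.
Dilution factor = 250.0/5.640 = 44.33, so [stock] = 0.02076 x 44.33 = 0.920 M.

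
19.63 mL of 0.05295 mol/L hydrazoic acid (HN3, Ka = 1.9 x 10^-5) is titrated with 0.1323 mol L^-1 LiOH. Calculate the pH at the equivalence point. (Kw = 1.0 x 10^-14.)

8.65

n(HN3) = 0.05295 x 0.01963 = 0.001039 mol; V(LiOH) at equivalence = 0.001039/0.1323 = 0.007856 L.
At equivalence all the acid is converted to N3-; total volume = 0.01963 + 0.007856 = 0.02749 L, so [N3-] = 0.001039/0.02749 = 0.03782 M.
Kb = Kw/Ka = 1.0e-14 / 1.9 x 10^-5 = 5.26e-10.
[OH^-] = sqrt(Kb x [N3-]) = sqrt(5.26e-10 x 0.03782) = 4.46e-6 M.
pOH = 5.35, so pH = 14.00 - 5.35 = 8.65.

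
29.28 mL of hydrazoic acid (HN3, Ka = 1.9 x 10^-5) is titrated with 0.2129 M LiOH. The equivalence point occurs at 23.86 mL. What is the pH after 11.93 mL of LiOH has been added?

4.72

11.93 mL is exactly half the equivalence volume (23.86/2), i.e. the half-equivalence point.
There, n(HA) = n(A^-), so pH = pKa = -log(1.9 x 10^-5) = 4.72.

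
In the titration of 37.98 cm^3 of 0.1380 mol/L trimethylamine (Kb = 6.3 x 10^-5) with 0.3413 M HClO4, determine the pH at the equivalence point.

5.40

n((CH3)3N) = 0.1380 x 0.03798 = 0.005241 mol; V(HClO4) at equivalence = 0.005241/0.3413 = 0.01536 L.
At equivalence the base is fully converted to (CH3)3NH+; total volume = 0.05334 L, so [(CH3)3NH+] = 0.005241/0.05334 = 0.09827 M.
Ka((CH3)3NH+) = Kw/Kb = 1.0e-14 / 6.3 x 10^-5 = 1.59e-10.
[H^+] = sqrt(Ka x [(CH3)3NH+]) = sqrt(1.59e-10 x 0.09827) = 3.95e-6 M.
pH = -log(3.95e-6) = 5.40.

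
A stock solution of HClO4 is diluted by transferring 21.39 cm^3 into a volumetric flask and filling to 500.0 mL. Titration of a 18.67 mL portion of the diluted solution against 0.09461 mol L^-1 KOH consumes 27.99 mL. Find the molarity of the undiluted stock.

3.32 M

n(KOH) = 0.09461 x 0.02799 = 0.002648 mol.
n(HClO4) in the aliquot = 0.002648 mol.
[diluted HClO4] = 0.002648 / 0.01867 = 0.1418 M.
Dilution factor = 500.0/21.39 = 23.38, so [stock] = 0.1418 x 23.38 = 3.32 M.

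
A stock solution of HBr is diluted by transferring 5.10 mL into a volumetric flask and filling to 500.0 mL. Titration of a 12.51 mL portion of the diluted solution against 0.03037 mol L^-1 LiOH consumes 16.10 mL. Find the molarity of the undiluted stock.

3.83 M

n(LiOH) = 0.03037 x 0.01610 = 0.0004890 mol.
n(HBr) in the aliquot = 0.0004890 mol.
[diluted HBr] = 0.0004890 / 0.01251 = 0.03909 M.
Dilution factor = 500.0/5.100 = 98.04, so [stock] = 0.03909 x 98.04 = 3.83 M.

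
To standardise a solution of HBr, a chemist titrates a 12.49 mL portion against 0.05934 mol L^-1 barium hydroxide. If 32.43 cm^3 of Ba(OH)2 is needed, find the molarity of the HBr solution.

n(Ba(OH)2) delivered = 0.05934 x 0.03243 = 0.001924 mol.
The reaction is 2 HBr + 1 Ba(OH)2, so n(HBr) = 0.001924 x 2/1 = 0.003849 mol.
[HBr] = 0.003849 mol / 0.01249 L = 0.308 M.

0.308 M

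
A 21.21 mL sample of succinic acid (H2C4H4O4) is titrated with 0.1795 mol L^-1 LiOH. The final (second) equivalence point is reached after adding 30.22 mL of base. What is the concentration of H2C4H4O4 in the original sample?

n(LiOH) = 0.1795 x 0.03022 = 0.005424 mol.
At the final (second) equivalence point, 2 mol OH^- react per mol H2C4H4O4, so n(H2C4H4O4) = 0.005424 / 2 = 0.002712 mol.
[H2C4H4O4] = 0.002712 / 0.02121 L = 0.128 M.

0.128 M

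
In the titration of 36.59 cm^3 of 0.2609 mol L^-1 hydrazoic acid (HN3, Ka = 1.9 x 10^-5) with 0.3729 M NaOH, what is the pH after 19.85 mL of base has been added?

Initial n(HN3) = 0.2609 x 0.03659 = 0.009546 mol.
n(NaOH) added = 0.3729 x 0.01985 = 0.007402 mol, converting that many moles of HN3 to N3-.
Remaining n(HN3) = 0.002144 mol; n(N3-) = 0.007402 mol.
By Henderson-Hasselbalch, pH = pKa + log([A^-]/[HA]) = 4.72 + log(0.007402/0.002144) = 4.72 + (+0.54) = 5.26.

5.26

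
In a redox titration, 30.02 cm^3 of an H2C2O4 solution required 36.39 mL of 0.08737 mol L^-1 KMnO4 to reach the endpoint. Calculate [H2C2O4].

0.265 M

n(KMnO4) = 0.08737 x 0.03639 = 0.003179 mol.
From the balanced equation, 2 mol KMnO4 reacts with 5 mol H2C2O4, so n(H2C2O4) = 0.003179 x 5/2 = 0.007948 mol.
[H2C2O4] = 0.007948 / 0.03002 L = 0.265 M.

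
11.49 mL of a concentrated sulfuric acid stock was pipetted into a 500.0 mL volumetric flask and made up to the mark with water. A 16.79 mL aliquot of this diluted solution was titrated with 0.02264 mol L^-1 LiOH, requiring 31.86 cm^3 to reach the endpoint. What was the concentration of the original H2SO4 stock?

0.935 M

n(LiOH) = 0.02264 x 0.03186 = 0.0007213 mol.
n(H2SO4) in the aliquot = 0.0007213 x 1/2 = 0.0003607 mol.
[diluted H2SO4] = 0.0003607 / 0.01679 = 0.02148 M.
Dilution factor = 500.0/11.49 = 43.52, so [stock] = 0.02148 x 43.52 = 0.935 M.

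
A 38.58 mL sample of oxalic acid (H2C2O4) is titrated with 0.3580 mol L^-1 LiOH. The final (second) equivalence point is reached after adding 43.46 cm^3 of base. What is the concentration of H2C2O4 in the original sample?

0.202 M

n(LiOH) = 0.3580 x 0.04346 = 0.01556 mol.
At the final (second) equivalence point, 2 mol OH^- react per mol H2C2O4, so n(H2C2O4) = 0.01556 / 2 = 0.007779 mol.
[H2C2O4] = 0.007779 / 0.03858 L = 0.202 M.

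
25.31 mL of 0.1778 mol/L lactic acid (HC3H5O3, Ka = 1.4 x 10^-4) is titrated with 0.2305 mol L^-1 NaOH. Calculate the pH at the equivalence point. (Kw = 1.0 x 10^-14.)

n(HC3H5O3) = 0.1778 x 0.02531 = 0.004500 mol; V(NaOH) at equivalence = 0.004500/0.2305 = 0.01952 L.
At equivalence all the acid is converted to C3H5O3-; total volume = 0.02531 + 0.01952 = 0.04483 L, so [C3H5O3-] = 0.004500/0.04483 = 0.1004 M.
Kb = Kw/Ka = 1.0e-14 / 1.4 x 10^-4 = 7.14e-11.
[OH^-] = sqrt(Kb x [C3H5O3-]) = sqrt(7.14e-11 x 0.1004) = 2.68e-6 M.
pOH = 5.57, so pH = 14.00 - 5.57 = 8.43.

8.43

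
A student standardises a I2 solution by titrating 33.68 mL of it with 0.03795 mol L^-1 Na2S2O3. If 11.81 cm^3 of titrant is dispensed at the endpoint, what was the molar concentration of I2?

n(Na2S2O3) = 0.03795 x 0.01181 = 0.0004482 mol.
From the balanced equation, 2 mol Na2S2O3 reacts with 1 mol I2, so n(I2) = 0.0004482 x 1/2 = 0.0002241 mol.
[I2] = 0.0002241 / 0.03368 L = 0.00665 M.

0.00665 M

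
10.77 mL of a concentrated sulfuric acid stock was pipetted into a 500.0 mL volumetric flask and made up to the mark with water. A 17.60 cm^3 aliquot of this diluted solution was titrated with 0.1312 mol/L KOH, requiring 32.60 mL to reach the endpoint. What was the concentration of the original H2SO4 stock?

5.64 M

n(KOH) = 0.1312 x 0.03260 = 0.004277 mol.
n(H2SO4) in the aliquot = 0.004277 x 1/2 = 0.002139 mol.
[diluted H2SO4] = 0.002139 / 0.01760 = 0.1215 M.
Dilution factor = 500.0/10.77 = 46.43, so [stock] = 0.1215 x 46.43 = 5.64 M.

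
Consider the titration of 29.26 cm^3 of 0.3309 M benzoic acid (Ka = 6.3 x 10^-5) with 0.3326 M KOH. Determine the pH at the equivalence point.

n(C6H5COOH) = 0.3309 x 0.02926 = 0.009682 mol; V(KOH) at equivalence = 0.009682/0.3326 = 0.02911 L.
At equivalence all the acid is converted to C6H5COO-; total volume = 0.02926 + 0.02911 = 0.05837 L, so [C6H5COO-] = 0.009682/0.05837 = 0.1659 M.
Kb = Kw/Ka = 1.0e-14 / 6.3 x 10^-5 = 1.59e-10.
[OH^-] = sqrt(Kb x [C6H5COO-]) = sqrt(1.59e-10 x 0.1659) = 5.13e-6 M.
pOH = 5.29, so pH = 14.00 - 5.29 = 8.71.

8.71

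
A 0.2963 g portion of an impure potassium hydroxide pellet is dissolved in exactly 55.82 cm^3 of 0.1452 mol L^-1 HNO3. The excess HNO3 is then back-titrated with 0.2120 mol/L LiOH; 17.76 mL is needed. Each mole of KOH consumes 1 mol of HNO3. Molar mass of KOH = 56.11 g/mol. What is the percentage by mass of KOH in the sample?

Total n(HNO3) added = 0.1452 x 0.05582 = 0.008105 mol.
n(LiOH) used = 0.2120 x 0.01776 = 0.003765 mol, which equals the excess n(HNO3).
So n(HNO3) consumed by the sample = 0.008105 - 0.003765 = 0.004340 mol.
n(KOH) = 0.004340 / 1 = 0.004340 mol.
mass KOH = 0.004340 x 56.11 = 0.2435 g, so %KOH = 0.2435/0.2963 x 100 = 82.2%.

82.2%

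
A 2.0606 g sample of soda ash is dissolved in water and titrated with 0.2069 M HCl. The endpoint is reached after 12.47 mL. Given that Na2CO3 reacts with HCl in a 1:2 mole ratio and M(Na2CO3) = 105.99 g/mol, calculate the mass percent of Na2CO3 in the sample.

6.64%

n(HCl) = 0.2069 x 0.01247 = 0.002580 mol.
n(Na2CO3) = 0.002580 / 2 = 0.001290 mol.
mass of Na2CO3 = 0.001290 x 105.99 = 0.1367 g.
% purity = 0.1367 / 2.0606 x 100 = 6.64%.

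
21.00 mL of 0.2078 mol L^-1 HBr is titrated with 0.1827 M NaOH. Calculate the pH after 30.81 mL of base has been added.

12.39

n(acid) = 0.2078 x 0.02100 = 0.004364 mol; n(NaOH) added = 0.1827 x 0.03081 = 0.005629 mol.
Base is in excess by 0.005629 - 0.004364 = 0.001265 mol in a total volume of 0.05181 L.
[OH^-] = 0.001265/0.05181 = 0.02442 M, so pOH = 1.61 and pH = 14.00 - 1.61 = 12.39.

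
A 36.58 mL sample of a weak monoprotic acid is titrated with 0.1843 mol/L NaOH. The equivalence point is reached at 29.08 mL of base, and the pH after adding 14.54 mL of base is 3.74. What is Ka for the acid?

1.8 x 10^-4

14.54 mL is half of the equivalence volume, so this is the half-equivalence point where [HA] = [A^-].
At half-equivalence pH = pKa, so pKa = 3.74.
Ka = 10^(-3.74) = 1.8 x 10^-4.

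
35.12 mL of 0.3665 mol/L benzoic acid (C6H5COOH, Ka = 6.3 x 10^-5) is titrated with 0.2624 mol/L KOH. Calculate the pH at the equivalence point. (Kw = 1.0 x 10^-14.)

8.69

n(C6H5COOH) = 0.3665 x 0.03512 = 0.01287 mol; V(KOH) at equivalence = 0.01287/0.2624 = 0.04905 L.
At equivalence all the acid is converted to C6H5COO-; total volume = 0.03512 + 0.04905 = 0.08417 L, so [C6H5COO-] = 0.01287/0.08417 = 0.1529 M.
Kb = Kw/Ka = 1.0e-14 / 6.3 x 10^-5 = 1.59e-10.
[OH^-] = sqrt(Kb x [C6H5COO-]) = sqrt(1.59e-10 x 0.1529) = 4.93e-6 M.
pOH = 5.31, so pH = 14.00 - 5.31 = 8.69.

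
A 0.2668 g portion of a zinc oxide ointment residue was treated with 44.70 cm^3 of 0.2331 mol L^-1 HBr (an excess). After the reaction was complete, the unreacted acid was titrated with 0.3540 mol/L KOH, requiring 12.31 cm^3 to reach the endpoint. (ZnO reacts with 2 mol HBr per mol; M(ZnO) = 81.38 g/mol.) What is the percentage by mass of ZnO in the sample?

92.4%

Total n(HBr) added = 0.2331 x 0.04470 = 0.01042 mol.
n(KOH) used = 0.3540 x 0.01231 = 0.004358 mol, which equals the excess n(HBr).
So n(HBr) consumed by the sample = 0.01042 - 0.004358 = 0.006062 mol.
n(ZnO) = 0.006062 / 2 = 0.003031 mol.
mass ZnO = 0.003031 x 81.38 = 0.2467 g, so %ZnO = 0.2467/0.2668 x 100 = 92.4%.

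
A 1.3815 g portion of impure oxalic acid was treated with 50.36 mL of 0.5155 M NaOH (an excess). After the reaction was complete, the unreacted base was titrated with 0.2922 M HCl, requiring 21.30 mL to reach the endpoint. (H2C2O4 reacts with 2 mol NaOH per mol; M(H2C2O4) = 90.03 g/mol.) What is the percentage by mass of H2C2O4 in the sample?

Total n(NaOH) added = 0.5155 x 0.05036 = 0.02596 mol.
n(HCl) used = 0.2922 x 0.02130 = 0.006224 mol, which equals the excess n(NaOH).
So n(NaOH) consumed by the sample = 0.02596 - 0.006224 = 0.01974 mol.
n(H2C2O4) = 0.01974 / 2 = 0.009868 mol.
mass H2C2O4 = 0.009868 x 90.03 = 0.8884 g, so %H2C2O4 = 0.8884/1.3815 x 100 = 64.3%.

64.3%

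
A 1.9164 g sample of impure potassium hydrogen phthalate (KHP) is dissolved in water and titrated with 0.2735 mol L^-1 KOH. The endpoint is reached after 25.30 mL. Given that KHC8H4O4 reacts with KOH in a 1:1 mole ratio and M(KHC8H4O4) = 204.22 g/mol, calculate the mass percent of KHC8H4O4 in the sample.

n(KOH) = 0.2735 x 0.02530 = 0.006920 mol.
n(KHC8H4O4) = 0.006920 / 1 = 0.006920 mol.
mass of KHC8H4O4 = 0.006920 x 204.22 = 1.413 g.
% purity = 1.413 / 1.9164 x 100 = 73.7%.

73.7%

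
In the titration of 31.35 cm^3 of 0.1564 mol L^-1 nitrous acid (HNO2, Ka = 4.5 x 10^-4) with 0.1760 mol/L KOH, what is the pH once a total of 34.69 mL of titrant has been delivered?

n(acid) = 0.1564 x 0.03135 = 0.004903 mol; n(KOH) added = 0.1760 x 0.03469 = 0.006105 mol.
Base is in excess by 0.006105 - 0.004903 = 0.001202 mol in a total volume of 0.06604 L.
[OH^-] = 0.001202/0.06604 = 0.01821 M, so pOH = 1.74 and pH = 14.00 - 1.74 = 12.26.

12.26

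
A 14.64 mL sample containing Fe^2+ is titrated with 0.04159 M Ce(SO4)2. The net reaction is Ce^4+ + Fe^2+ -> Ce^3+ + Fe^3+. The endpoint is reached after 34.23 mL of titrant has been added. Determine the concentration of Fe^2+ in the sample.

n(Ce(SO4)2) = 0.04159 x 0.03423 = 0.001424 mol.
From the balanced equation, 1 mol Ce(SO4)2 reacts with 1 mol Fe^2+, so n(Fe^2+) = 0.001424 x 1/1 = 0.001424 mol.
[Fe^2+] = 0.001424 / 0.01464 L = 0.0972 M.

0.0972 M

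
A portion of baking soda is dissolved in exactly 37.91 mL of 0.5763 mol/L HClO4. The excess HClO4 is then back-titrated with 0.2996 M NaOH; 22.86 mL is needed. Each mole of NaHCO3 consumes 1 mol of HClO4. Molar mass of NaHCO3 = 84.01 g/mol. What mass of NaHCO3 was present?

1.26 g

Total n(HClO4) added = 0.5763 x 0.03791 = 0.02185 mol.
n(NaOH) used = 0.2996 x 0.02286 = 0.006849 mol, which equals the excess n(HClO4).
So n(HClO4) consumed by the sample = 0.02185 - 0.006849 = 0.01500 mol.
n(NaHCO3) = 0.01500 / 1 = 0.01500 mol.
mass = 0.01500 mol x 84.01 g/mol = 1.26 g.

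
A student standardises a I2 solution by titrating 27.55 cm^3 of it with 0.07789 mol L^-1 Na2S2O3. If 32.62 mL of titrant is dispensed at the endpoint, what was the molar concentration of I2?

0.0461 M

n(Na2S2O3) = 0.07789 x 0.03262 = 0.002541 mol.
From the balanced equation, 2 mol Na2S2O3 reacts with 1 mol I2, so n(I2) = 0.002541 x 1/2 = 0.001270 mol.
[I2] = 0.001270 / 0.02755 L = 0.0461 M.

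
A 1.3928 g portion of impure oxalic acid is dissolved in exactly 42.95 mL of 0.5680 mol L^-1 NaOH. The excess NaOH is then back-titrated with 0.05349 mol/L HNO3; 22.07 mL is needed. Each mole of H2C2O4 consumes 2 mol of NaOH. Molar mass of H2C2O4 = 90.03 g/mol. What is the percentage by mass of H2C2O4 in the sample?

Total n(NaOH) added = 0.5680 x 0.04295 = 0.02440 mol.
n(HNO3) used = 0.05349 x 0.02207 = 0.001181 mol, which equals the excess n(NaOH).
So n(NaOH) consumed by the sample = 0.02440 - 0.001181 = 0.02322 mol.
n(H2C2O4) = 0.02322 / 2 = 0.01161 mol.
mass H2C2O4 = 0.01161 x 90.03 = 1.045 g, so %H2C2O4 = 1.045/1.3928 x 100 = 75.0%.

75.0%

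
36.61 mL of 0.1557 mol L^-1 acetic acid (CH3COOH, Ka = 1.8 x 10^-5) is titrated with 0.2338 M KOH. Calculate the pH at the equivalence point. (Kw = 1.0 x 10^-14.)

8.86

n(CH3COOH) = 0.1557 x 0.03661 = 0.005700 mol; V(KOH) at equivalence = 0.005700/0.2338 = 0.02438 L.
At equivalence all the acid is converted to CH3COO-; total volume = 0.03661 + 0.02438 = 0.06099 L, so [CH3COO-] = 0.005700/0.06099 = 0.09346 M.
Kb = Kw/Ka = 1.0e-14 / 1.8 x 10^-5 = 5.56e-10.
[OH^-] = sqrt(Kb x [CH3COO-]) = sqrt(5.56e-10 x 0.09346) = 7.21e-6 M.
pOH = 5.14, so pH = 14.00 - 5.14 = 8.86.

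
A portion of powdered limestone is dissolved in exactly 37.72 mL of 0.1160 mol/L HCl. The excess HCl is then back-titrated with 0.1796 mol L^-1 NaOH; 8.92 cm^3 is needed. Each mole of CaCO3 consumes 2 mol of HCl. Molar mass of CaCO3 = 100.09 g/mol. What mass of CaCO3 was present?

Total n(HCl) added = 0.1160 x 0.03772 = 0.004376 mol.
n(NaOH) used = 0.1796 x 0.008920 = 0.001602 mol, which equals the excess n(HCl).
So n(HCl) consumed by the sample = 0.004376 - 0.001602 = 0.002773 mol.
n(CaCO3) = 0.002773 / 2 = 0.001387 mol.
mass = 0.001387 mol x 100.09 g/mol = 0.139 g.

0.139 g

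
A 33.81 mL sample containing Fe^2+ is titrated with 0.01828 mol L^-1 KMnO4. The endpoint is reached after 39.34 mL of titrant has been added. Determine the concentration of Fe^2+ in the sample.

n(KMnO4) = 0.01828 x 0.03934 = 0.0007191 mol.
From the balanced equation, 1 mol KMnO4 reacts with 5 mol Fe^2+, so n(Fe^2+) = 0.0007191 x 5/1 = 0.003596 mol.
[Fe^2+] = 0.003596 / 0.03381 L = 0.106 M.

0.106 M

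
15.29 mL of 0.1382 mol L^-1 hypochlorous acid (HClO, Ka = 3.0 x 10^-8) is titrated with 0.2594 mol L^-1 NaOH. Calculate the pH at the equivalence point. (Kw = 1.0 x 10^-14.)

10.24

n(HClO) = 0.1382 x 0.01529 = 0.002113 mol; V(NaOH) at equivalence = 0.002113/0.2594 = 0.008146 L.
At equivalence all the acid is converted to ClO-; total volume = 0.01529 + 0.008146 = 0.02344 L, so [ClO-] = 0.002113/0.02344 = 0.09016 M.
Kb = Kw/Ka = 1.0e-14 / 3.0 x 10^-8 = 3.33e-7.
[OH^-] = sqrt(Kb x [ClO-]) = sqrt(3.33e-7 x 0.09016) = 0.000173 M.
pOH = 3.76, so pH = 14.00 - 3.76 = 10.24.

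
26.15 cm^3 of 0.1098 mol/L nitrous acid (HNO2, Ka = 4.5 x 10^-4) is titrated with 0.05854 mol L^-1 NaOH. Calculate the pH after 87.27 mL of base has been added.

12.30

n(acid) = 0.1098 x 0.02615 = 0.002871 mol; n(NaOH) added = 0.05854 x 0.08727 = 0.005109 mol.
Base is in excess by 0.005109 - 0.002871 = 0.002238 mol in a total volume of 0.1134 L.
[OH^-] = 0.002238/0.1134 = 0.01973 M, so pOH = 1.70 and pH = 14.00 - 1.70 = 12.30.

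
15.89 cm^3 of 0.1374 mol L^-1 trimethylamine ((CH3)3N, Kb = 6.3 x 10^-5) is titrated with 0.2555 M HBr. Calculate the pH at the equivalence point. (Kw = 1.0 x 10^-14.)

5.42

n((CH3)3N) = 0.1374 x 0.01589 = 0.002183 mol; V(HBr) at equivalence = 0.002183/0.2555 = 0.008545 L.
At equivalence the base is fully converted to (CH3)3NH+; total volume = 0.02444 L, so [(CH3)3NH+] = 0.002183/0.02444 = 0.08935 M.
Ka((CH3)3NH+) = Kw/Kb = 1.0e-14 / 6.3 x 10^-5 = 1.59e-10.
[H^+] = sqrt(Ka x [(CH3)3NH+]) = sqrt(1.59e-10 x 0.08935) = 3.77e-6 M.
pH = -log(3.77e-6) = 5.42.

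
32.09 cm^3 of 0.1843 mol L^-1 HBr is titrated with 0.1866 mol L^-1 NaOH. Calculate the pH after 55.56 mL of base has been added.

n(acid) = 0.1843 x 0.03209 = 0.005914 mol; n(NaOH) added = 0.1866 x 0.05556 = 0.01037 mol.
Base is in excess by 0.01037 - 0.005914 = 0.004453 mol in a total volume of 0.08765 L.
[OH^-] = 0.004453/0.08765 = 0.05081 M, so pOH = 1.29 and pH = 14.00 - 1.29 = 12.71.

12.71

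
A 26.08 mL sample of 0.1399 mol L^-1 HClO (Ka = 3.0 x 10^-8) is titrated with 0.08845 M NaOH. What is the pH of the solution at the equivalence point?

10.13

n(HClO) = 0.1399 x 0.02608 = 0.003649 mol; V(NaOH) at equivalence = 0.003649/0.08845 = 0.04125 L.
At equivalence all the acid is converted to ClO-; total volume = 0.02608 + 0.04125 = 0.06733 L, so [ClO-] = 0.003649/0.06733 = 0.05419 M.
Kb = Kw/Ka = 1.0e-14 / 3.0 x 10^-8 = 3.33e-7.
[OH^-] = sqrt(Kb x [ClO-]) = sqrt(3.33e-7 x 0.05419) = 0.000134 M.
pOH = 3.87, so pH = 14.00 - 3.87 = 10.13.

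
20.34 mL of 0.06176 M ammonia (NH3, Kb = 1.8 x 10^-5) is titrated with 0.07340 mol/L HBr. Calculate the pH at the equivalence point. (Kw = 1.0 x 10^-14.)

5.36

n(NH3) = 0.06176 x 0.02034 = 0.001256 mol; V(HBr) at equivalence = 0.001256/0.07340 = 0.01711 L.
At equivalence the base is fully converted to NH4+; total volume = 0.03745 L, so [NH4+] = 0.001256/0.03745 = 0.03354 M.
Ka(NH4+) = Kw/Kb = 1.0e-14 / 1.8 x 10^-5 = 5.56e-10.
[H^+] = sqrt(Ka x [NH4+]) = sqrt(5.56e-10 x 0.03354) = 4.32e-6 M.
pH = -log(4.32e-6) = 5.36.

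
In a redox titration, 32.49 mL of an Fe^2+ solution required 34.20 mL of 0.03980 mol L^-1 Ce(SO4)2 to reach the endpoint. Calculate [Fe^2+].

0.0419 M

n(Ce(SO4)2) = 0.03980 x 0.03420 = 0.001361 mol.
From the balanced equation, 1 mol Ce(SO4)2 reacts with 1 mol Fe^2+, so n(Fe^2+) = 0.001361 x 1/1 = 0.001361 mol.
[Fe^2+] = 0.001361 / 0.03249 L = 0.0419 M.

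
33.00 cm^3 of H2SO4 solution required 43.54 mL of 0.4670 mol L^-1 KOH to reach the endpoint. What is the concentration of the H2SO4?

0.308 M

n(KOH) delivered = 0.4670 x 0.04354 = 0.02033 mol.
The reaction is 1 H2SO4 + 2 KOH, so n(H2SO4) = 0.02033 x 1/2 = 0.01017 mol.
[H2SO4] = 0.01017 mol / 0.03300 L = 0.308 M.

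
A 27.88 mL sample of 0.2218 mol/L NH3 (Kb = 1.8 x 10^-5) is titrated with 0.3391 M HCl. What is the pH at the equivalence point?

5.06

n(NH3) = 0.2218 x 0.02788 = 0.006184 mol; V(HCl) at equivalence = 0.006184/0.3391 = 0.01824 L.
At equivalence the base is fully converted to NH4+; total volume = 0.04612 L, so [NH4+] = 0.006184/0.04612 = 0.1341 M.
Ka(NH4+) = Kw/Kb = 1.0e-14 / 1.8 x 10^-5 = 5.56e-10.
[H^+] = sqrt(Ka x [NH4+]) = sqrt(5.56e-10 x 0.1341) = 8.63e-6 M.
pH = -log(8.63e-6) = 5.06.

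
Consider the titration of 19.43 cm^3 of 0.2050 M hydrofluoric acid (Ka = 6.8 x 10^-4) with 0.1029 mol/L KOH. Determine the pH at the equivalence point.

n(HF) = 0.2050 x 0.01943 = 0.003983 mol; V(KOH) at equivalence = 0.003983/0.1029 = 0.03871 L.
At equivalence all the acid is converted to F-; total volume = 0.01943 + 0.03871 = 0.05814 L, so [F-] = 0.003983/0.05814 = 0.06851 M.
Kb = Kw/Ka = 1.0e-14 / 6.8 x 10^-4 = 1.47e-11.
[OH^-] = sqrt(Kb x [F-]) = sqrt(1.47e-11 x 0.06851) = 1.00e-6 M.
pOH = 6.00, so pH = 14.00 - 6.00 = 8.00.

8.00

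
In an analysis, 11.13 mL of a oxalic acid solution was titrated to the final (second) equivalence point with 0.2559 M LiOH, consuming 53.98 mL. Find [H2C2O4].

n(LiOH) = 0.2559 x 0.05398 = 0.01381 mol.
At the final (second) equivalence point, 2 mol OH^- react per mol H2C2O4, so n(H2C2O4) = 0.01381 / 2 = 0.006907 mol.
[H2C2O4] = 0.006907 / 0.01113 L = 0.621 M.

0.621 M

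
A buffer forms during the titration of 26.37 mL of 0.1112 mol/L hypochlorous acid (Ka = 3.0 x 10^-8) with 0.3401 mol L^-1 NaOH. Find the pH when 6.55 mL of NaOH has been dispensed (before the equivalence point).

8.02

Initial n(HClO) = 0.1112 x 0.02637 = 0.002932 mol.
n(NaOH) added = 0.3401 x 0.006550 = 0.002228 mol, converting that many moles of HClO to ClO-.
Remaining n(HClO) = 0.0007047 mol; n(ClO-) = 0.002228 mol.
By Henderson-Hasselbalch, pH = pKa + log([A^-]/[HA]) = 7.52 + log(0.002228/0.0007047) = 7.52 + (+0.50) = 8.02.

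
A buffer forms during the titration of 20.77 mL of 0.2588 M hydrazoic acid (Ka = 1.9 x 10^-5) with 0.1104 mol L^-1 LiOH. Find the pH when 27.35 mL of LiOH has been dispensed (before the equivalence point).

4.83

Initial n(HN3) = 0.2588 x 0.02077 = 0.005375 mol.
n(LiOH) added = 0.1104 x 0.02735 = 0.003019 mol, converting that many moles of HN3 to N3-.
Remaining n(HN3) = 0.002356 mol; n(N3-) = 0.003019 mol.
By Henderson-Hasselbalch, pH = pKa + log([A^-]/[HA]) = 4.72 + log(0.003019/0.002356) = 4.72 + (+0.11) = 4.83.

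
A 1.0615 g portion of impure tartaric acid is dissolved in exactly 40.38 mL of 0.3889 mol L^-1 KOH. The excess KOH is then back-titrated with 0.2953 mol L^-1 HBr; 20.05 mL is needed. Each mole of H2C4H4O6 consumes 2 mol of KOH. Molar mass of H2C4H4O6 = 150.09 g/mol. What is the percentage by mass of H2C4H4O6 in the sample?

69.2%

Total n(KOH) added = 0.3889 x 0.04038 = 0.01570 mol.
n(HBr) used = 0.2953 x 0.02005 = 0.005921 mol, which equals the excess n(KOH).
So n(KOH) consumed by the sample = 0.01570 - 0.005921 = 0.009783 mol.
n(H2C4H4O6) = 0.009783 / 2 = 0.004892 mol.
mass H2C4H4O6 = 0.004892 x 150.09 = 0.7342 g, so %H2C4H4O6 = 0.7342/1.0615 x 100 = 69.2%.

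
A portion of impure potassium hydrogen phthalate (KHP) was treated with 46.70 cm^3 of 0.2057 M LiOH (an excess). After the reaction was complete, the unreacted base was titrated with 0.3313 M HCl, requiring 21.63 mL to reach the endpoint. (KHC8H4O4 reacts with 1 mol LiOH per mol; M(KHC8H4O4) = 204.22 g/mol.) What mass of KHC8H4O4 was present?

0.498 g

Total n(LiOH) added = 0.2057 x 0.04670 = 0.009606 mol.
n(HCl) used = 0.3313 x 0.02163 = 0.007166 mol, which equals the excess n(LiOH).
So n(LiOH) consumed by the sample = 0.009606 - 0.007166 = 0.002440 mol.
n(KHC8H4O4) = 0.002440 / 1 = 0.002440 mol.
mass = 0.002440 mol x 204.22 g/mol = 0.498 g.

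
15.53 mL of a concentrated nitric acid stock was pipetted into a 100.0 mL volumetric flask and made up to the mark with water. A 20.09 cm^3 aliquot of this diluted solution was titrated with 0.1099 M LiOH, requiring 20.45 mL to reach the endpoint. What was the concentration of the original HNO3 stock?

n(LiOH) = 0.1099 x 0.02045 = 0.002247 mol.
n(HNO3) in the aliquot = 0.002247 mol.
[diluted HNO3] = 0.002247 / 0.02009 = 0.1119 M.
Dilution factor = 100.0/15.53 = 6.439, so [stock] = 0.1119 x 6.439 = 0.720 M.

0.720 M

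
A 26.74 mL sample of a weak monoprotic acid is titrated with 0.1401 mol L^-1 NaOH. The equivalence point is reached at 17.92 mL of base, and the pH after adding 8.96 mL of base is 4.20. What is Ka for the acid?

8.96 mL is half of the equivalence volume, so this is the half-equivalence point where [HA] = [A^-].
At half-equivalence pH = pKa, so pKa = 4.20.
Ka = 10^(-4.20) = 6.3 x 10^-5.

6.3 x 10^-5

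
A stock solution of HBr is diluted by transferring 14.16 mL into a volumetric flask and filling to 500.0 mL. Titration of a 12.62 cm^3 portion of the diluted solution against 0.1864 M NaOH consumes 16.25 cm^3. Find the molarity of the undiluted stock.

8.48 M

n(NaOH) = 0.1864 x 0.01625 = 0.003029 mol.
n(HBr) in the aliquot = 0.003029 mol.
[diluted HBr] = 0.003029 / 0.01262 = 0.2400 M.
Dilution factor = 500.0/14.16 = 35.31, so [stock] = 0.2400 x 35.31 = 8.48 M.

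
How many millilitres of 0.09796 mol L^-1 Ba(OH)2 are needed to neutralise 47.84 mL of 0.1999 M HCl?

n(HCl) = 0.1999 mol/L x 0.04784 L = 0.009563 mol.
The neutralisation is 2 HCl : 1 Ba(OH)2, so n(Ba(OH)2) = 0.009563 x 1/2 = 0.004782 mol.
V(Ba(OH)2) = 0.004782 / 0.09796 = 0.04881 L = 48.8 mL.

48.8 mL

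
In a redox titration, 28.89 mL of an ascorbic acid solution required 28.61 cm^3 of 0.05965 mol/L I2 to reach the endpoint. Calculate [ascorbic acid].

n(I2) = 0.05965 x 0.02861 = 0.001707 mol.
From the balanced equation, 1 mol I2 reacts with 1 mol ascorbic acid, so n(ascorbic acid) = 0.001707 x 1/1 = 0.001707 mol.
[ascorbic acid] = 0.001707 / 0.02889 L = 0.0591 M.

0.0591 M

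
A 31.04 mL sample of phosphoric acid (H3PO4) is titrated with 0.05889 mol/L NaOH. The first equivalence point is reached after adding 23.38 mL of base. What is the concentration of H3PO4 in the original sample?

n(NaOH) = 0.05889 x 0.02338 = 0.001377 mol.
At the first equivalence point, 1 mol OH^- react per mol H3PO4, so n(H3PO4) = 0.001377 / 1 = 0.001377 mol.
[H3PO4] = 0.001377 / 0.03104 L = 0.0444 M.

0.0444 M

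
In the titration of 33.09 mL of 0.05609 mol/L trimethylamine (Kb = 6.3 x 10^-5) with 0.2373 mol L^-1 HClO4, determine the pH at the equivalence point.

n((CH3)3N) = 0.05609 x 0.03309 = 0.001856 mol; V(HClO4) at equivalence = 0.001856/0.2373 = 0.007821 L.
At equivalence the base is fully converted to (CH3)3NH+; total volume = 0.04091 L, so [(CH3)3NH+] = 0.001856/0.04091 = 0.04537 M.
Ka((CH3)3NH+) = Kw/Kb = 1.0e-14 / 6.3 x 10^-5 = 1.59e-10.
[H^+] = sqrt(Ka x [(CH3)3NH+]) = sqrt(1.59e-10 x 0.04537) = 2.68e-6 M.
pH = -log(2.68e-6) = 5.57.

5.57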